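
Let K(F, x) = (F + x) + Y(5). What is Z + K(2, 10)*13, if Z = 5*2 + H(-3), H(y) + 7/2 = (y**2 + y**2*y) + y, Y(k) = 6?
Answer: 439/2 ≈ 219.50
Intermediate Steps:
K(F, x) = 6 + F + x (K(F, x) = (F + x) + 6 = 6 + F + x)
H(y) = -7/2 + y + y**2 + y**3 (H(y) = -7/2 + ((y**2 + y**2*y) + y) = -7/2 + ((y**2 + y**3) + y) = -7/2 + (y + y**2 + y**3) = -7/2 + y + y**2 + y**3)
Z = -29/2 (Z = 5*2 + (-7/2 - 3 + (-3)**2 + (-3)**3) = 10 + (-7/2 - 3 + 9 - 27) = 10 - 49/2 = -29/2 ≈ -14.500)
Z + K(2, 10)*13 = -29/2 + (6 + 2 + 10)*13 = -29/2 + 18*13 = -29/2 + 234 = 439/2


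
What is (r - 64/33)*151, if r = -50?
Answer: -258814/33 ≈ -7842.9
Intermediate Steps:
(r - 64/33)*151 = (-50 - 64/33)*151 = -1714/33*151 = -258814/33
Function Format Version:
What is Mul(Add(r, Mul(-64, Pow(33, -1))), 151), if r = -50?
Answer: Rational(-258814, 33) ≈ -7842.9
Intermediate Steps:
Mul(Add(r, Mul(-64, Pow(33, -1))), 151) = Mul(Add(-50, Mul(-64, Pow(33, -1))), 151) = Mul(Add(-50, Mul(-64, Rational(1, 33))), 151) = Mul(Add(-50, Rational(-64, 33)), 151) = Mul(Rational(-1714, 33), 151) = Rational(-258814, 33)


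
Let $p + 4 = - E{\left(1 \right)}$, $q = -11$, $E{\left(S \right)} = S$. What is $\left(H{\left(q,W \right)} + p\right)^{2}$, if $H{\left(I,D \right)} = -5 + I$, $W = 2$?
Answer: $441$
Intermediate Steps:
$p = -5$ ($p = -4 - 1 = -5$)
$\left(H{\left(q,W \right)} + p\right)^{2} = \left(\left(-5 - 11\right) - 5\right)^{2} = \left(-16 - 5\right)^{2} = \left(-21\right)^{2} = 441$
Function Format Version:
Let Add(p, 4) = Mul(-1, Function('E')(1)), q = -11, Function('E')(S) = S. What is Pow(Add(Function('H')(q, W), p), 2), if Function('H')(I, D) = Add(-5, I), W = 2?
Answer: 441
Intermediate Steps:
p = -5 (p = Add(-4, Mul(-1, 1)) = Add(-4, -1) = -5)
Pow(Add(Function('H')(q, W), p), 2) = Pow(Add(Add(-5, -11), -5), 2) = Pow(Add(-16, -5), 2) = Pow(-21, 2) = 441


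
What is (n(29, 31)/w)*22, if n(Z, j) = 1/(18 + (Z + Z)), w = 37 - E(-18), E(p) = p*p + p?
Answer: -11/10222 ≈ -0.0010761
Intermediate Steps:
E(p) = p + p² (E(p) = p² + p = p + p²)
w = -269 (w = 37 - (-18)*(1 - 18) = 37 - (-18)*(-17) = 37 - 1*306 = 37 - 306 = -269)
n(Z, j) = 1/(18 + 2*Z)
(n(29, 31)/w)*22 = ((1/(2*(9 + 29)))/(-269))*22 = (((½)/38)*(-1/269))*22 = (((½)*(1/38))*(-1/269))*22 = ((1/76)*(-1/269))*22 = -1/20444*22 = -11/10222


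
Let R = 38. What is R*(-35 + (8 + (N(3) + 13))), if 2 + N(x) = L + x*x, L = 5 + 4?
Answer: 76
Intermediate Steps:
L = 9
N(x) = 7 + x² (N(x) = -2 + (9 + x*x) = -2 + (9 + x²) = 7 + x²)
R*(-35 + (8 + (N(3) + 13))) = 38*(-35 + (8 + ((7 + 3²) + 13))) = 38*(-35 + (8 + ((7 + 9) + 13))) = 38*(-35 + (8 + (16 + 13))) = 38*(-35 + (8 + 29)) = 38*(-35 + 37) = 38*2 = 76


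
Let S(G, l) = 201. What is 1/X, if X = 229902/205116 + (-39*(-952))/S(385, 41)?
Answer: 2290462/425653175 ≈ 0.0053811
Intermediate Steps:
X = 425653175/2290462 (X = 229902/205116 - 39*(-952)/201 = 229902*(1/205116) + 37128*(1/201) = 38317/34186 + 12376/67 = 425653175/2290462 ≈ 185.84)
1/X = 1/(425653175/2290462) = 2290462/425653175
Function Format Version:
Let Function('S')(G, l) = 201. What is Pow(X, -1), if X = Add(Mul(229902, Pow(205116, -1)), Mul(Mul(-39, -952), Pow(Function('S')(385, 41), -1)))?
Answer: Rational(2290462, 425653175) ≈ 0.0053811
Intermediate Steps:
X = Rational(425653175, 2290462) (X = Add(Mul(229902, Pow(205116, -1)), Mul(Mul(-39, -952), Pow(201, -1))) = Add(Mul(229902, Rational(1, 205116)), Mul(37128, Rational(1, 201))) = Add(Rational(38317, 34186), Rational(12376, 67)) = Rational(425653175, 2290462) ≈ 185.84)
Pow(X, -1) = Pow(Rational(425653175, 2290462), -1) = Rational(2290462, 425653175)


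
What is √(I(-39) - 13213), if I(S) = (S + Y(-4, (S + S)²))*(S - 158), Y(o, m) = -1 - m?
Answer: √1193215 ≈ 1092.3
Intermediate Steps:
I(S) = (-158 + S)*(-1 + S - 4*S²) (I(S) = (S + (-1 - (S + S)²))*(S - 158) = (S + (-1 - (2*S)²))*(-158 + S) = (S + (-1 - 4*S²))*(-158 + S) = (-1 + S - 4*S²)*(-158 + S) = (-158 + S)*(-1 + S - 4*S²))
√(I(-39) - 13213) = √((158 - 159*(-39) - 4*(-39)³ + 633*(-39)²) - 13213) = √((158 + 6201 - 4*(-59319) + 633*1521) - 13213) = √((158 + 6201 + 237276 + 962793) - 13213) = √(1206428 - 13213) = √1193215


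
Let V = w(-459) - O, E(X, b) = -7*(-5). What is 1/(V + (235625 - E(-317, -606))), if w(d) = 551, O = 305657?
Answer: -1/69516 ≈ -1.4385e-5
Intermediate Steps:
E(X, b) = 35
V = -305106 (V = 551 - 1*305657 = 551 - 305657 = -305106)
1/(V + (235625 - E(-317, -606))) = 1/(-305106 + (235625 - 1*35)) = 1/(-305106 + (235625 - 35)) = 1/(-305106 + 235590) = 1/(-69516) = -1/69516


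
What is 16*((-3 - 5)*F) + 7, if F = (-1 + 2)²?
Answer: -121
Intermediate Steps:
F = 1 (F = 1² = 1)
16*((-3 - 5)*F) + 7 = 16*((-3 - 5)*1) + 7 = 16*(-8*1) + 7 = 16*(-8) + 7 = -128 + 7 = -121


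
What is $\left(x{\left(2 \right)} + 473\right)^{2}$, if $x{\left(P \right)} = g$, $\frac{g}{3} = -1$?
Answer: $220900$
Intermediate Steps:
$g = -3$ ($g = 3 \left(-1\right) = -3$)
$x{\left(P \right)} = -3$
$\left(x{\left(2 \right)} + 473\right)^{2} = \left(-3 + 473\right)^{2} = 470^{2} = 220900$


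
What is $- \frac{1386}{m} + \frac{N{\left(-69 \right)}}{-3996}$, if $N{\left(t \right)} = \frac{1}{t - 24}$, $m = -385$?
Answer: $\frac{6689309}{1858140} \approx 3.6$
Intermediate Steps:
$N{\left(t \right)} = \frac{1}{-24 + t}$
$- \frac{1386}{m} + \frac{N{\left(-69 \right)}}{-3996} = - \frac{1386}{-385} + \frac{1}{\left(-24 - 69\right) \left(-3996\right)} = \left(-1386\right) \left(- \frac{1}{385}\right) + \frac{1}{-93} \left(- \frac{1}{3996}\right) = \frac{18}{5} - - \frac{1}{371628} = \frac{18}{5} + \frac{1}{371628} = \frac{6689309}{1858140}$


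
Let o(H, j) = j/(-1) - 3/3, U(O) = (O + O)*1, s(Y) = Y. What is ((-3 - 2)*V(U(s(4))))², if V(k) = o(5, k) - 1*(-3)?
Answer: 900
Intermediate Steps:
U(O) = 2*O (U(O) = (2*O)*1 = 2*O)
o(H, j) = -1 - j (o(H, j) = j*(-1) - 3*⅓ = -j - 1 = -1 - j)
V(k) = 2 - k (V(k) = (-1 - k) - 1*(-3) = (-1 - k) + 3 = 2 - k)
((-3 - 2)*V(U(s(4))))² = ((-3 - 2)*(2 - 2*4))² = (-5*(2 - 1*8))² = (-5*(2 - 8))² = (-5*(-6))² = 30² = 900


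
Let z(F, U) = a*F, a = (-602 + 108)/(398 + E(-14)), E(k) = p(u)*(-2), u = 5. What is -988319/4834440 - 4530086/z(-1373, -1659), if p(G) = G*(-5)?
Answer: -377387019774073/126116036280 ≈ -2992.4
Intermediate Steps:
p(G) = -5*G
E(k) = 50 (E(k) = -5*5*(-2) = -25*(-2) = 50)
a = -247/224 (a = (-602 + 108)/(398 + 50) = -494/448 = -494*1/448 = -247/224 ≈ -1.1027)
z(F, U) = -247*F/224
-988319/4834440 - 4530086/z(-1373, -1659) = -988319/4834440 - 4530086/((-247/224*(-1373))) = -988319*1/4834440 - 4530086/339131/224 = -988319/4834440 - 4530086*224/339131 = -988319/4834440 - 1014739264/339131 = -377387019774073/126116036280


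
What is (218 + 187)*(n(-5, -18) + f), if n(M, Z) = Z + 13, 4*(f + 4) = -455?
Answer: -198855/4 ≈ -49714.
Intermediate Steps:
f = -471/4 (f = -4 + (1/4)*(-455) = -4 - 455/4 = -471/4 ≈ -117.75)
n(M, Z) = 13 + Z
(218 + 187)*(n(-5, -18) + f) = (218 + 187)*((13 - 18) - 471/4) = 405*(-5 - 471/4) = 405*(-491/4) = -198855/4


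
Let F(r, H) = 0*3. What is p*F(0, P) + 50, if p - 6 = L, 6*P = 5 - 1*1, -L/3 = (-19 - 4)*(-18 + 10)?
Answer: 50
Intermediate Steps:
L = -552 (L = -3*(-19 - 4)*(-18 + 10) = -(-69)*(-8) = -3*184 = -552)
P = 2/3 (P = (5 - 1*1)/6 = (5 - 1)/6 = (1/6)*4 = 2/3 ≈ 0.66667)
F(r, H) = 0
p = -546 (p = 6 - 552 = -546)
p*F(0, P) + 50 = -546*0 + 50 = 0 + 50 = 50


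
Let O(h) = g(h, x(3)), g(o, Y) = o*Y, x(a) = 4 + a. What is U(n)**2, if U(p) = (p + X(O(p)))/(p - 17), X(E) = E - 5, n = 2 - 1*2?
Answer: 25/289 ≈ 0.086505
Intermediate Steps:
g(o, Y) = Y*o
O(h) = 7*h (O(h) = (4 + 3)*h = 7*h)
n = 0 (n = 2 - 2 = 0)
X(E) = -5 + E
U(p) = (-5 + 8*p)/(-17 + p) (U(p) = (p + (-5 + 7*p))/(p - 17) = (-5 + 8*p)/(-17 + p))
U(n)**2 = ((-5 + 8*0)/(-17 + 0))**2 = ((-5 + 0)/(-17))**2 = (-1/17*(-5))**2 = (5/17)**2 = 25/289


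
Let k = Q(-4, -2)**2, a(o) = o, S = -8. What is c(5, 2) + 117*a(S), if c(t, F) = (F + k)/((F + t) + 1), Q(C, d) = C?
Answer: -3735/4 ≈ -933.75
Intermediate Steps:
k = 16 (k = (-4)**2 = 16)
c(t, F) = (16 + F)/(1 + F + t) (c(t, F) = (F + 16)/((F + t) + 1) = (16 + F)/(1 + F + t))
c(5, 2) + 117*a(S) = (16 + 2)/(1 + 2 + 5) + 117*(-8) = 18/8 - 936 = (1/8)*18 - 936 = 9/4 - 936 = -3735/4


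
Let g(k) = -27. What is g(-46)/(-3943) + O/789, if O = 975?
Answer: 1288576/1037009 ≈ 1.2426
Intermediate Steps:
g(-46)/(-3943) + O/789 = -27/(-3943) + 975/789 = -27*(-1/3943) + 975*(1/789) = 27/3943 + 325/263 = 1288576/1037009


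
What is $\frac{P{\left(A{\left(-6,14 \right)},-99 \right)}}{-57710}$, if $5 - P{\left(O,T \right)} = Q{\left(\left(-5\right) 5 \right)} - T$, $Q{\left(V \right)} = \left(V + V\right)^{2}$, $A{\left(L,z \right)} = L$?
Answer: $\frac{1297}{28855} \approx 0.044949$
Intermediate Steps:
$Q{\left(V \right)} = 4 V^{2}$ ($Q{\left(V \right)} = \left(2 V\right)^{2} = 4 V^{2}$)
$P{\left(O,T \right)} = -2495 + T$ ($P{\left(O,T \right)} = 5 - \left(4 \left(\left(-5\right) 5\right)^{2} - T\right) = 5 - \left(4 \left(-25\right)^{2} - T\right) = 5 - \left(4 \cdot 625 - T\right) = 5 - \left(2500 - T\right) = 5 + \left(-2500 + T\right) = -2495 + T$)
$\frac{P{\left(A{\left(-6,14 \right)},-99 \right)}}{-57710} = \frac{-2495 - 99}{-57710} = \left(-2594\right) \left(- \frac{1}{57710}\right) = \frac{1297}{28855}$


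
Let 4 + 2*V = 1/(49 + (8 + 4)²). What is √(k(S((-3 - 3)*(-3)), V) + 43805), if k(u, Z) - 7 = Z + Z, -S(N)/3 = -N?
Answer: √1631804385/193 ≈ 209.30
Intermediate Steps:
S(N) = 3*N (S(N) = -(-3)*N = 3*N)
V = -771/386 (V = -2 + 1/(2*(49 + (8 + 4)²)) = -2 + 1/(2*(49 + 12²)) = -2 + 1/(2*(49 + 144)) = -2 + (½)/193 = -2 + (½)*(1/193) = -2 + 1/386 = -771/386 ≈ -1.9974)
k(u, Z) = 7 + 2*Z (k(u, Z) = 7 + (Z + Z) = 7 + 2*Z)
√(k(S((-3 - 3)*(-3)), V) + 43805) = √((7 + 2*(-771/386)) + 43805) = √((7 - 771/193) + 43805) = √(580/193 + 43805) = √(8454945/193) = √1631804385/193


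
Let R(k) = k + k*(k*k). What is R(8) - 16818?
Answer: -16298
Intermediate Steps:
R(k) = k + k³ (R(k) = k + k*k² = k + k³)
R(8) - 16818 = (8 + 8³) - 16818 = (8 + 512) - 16818 = 520 - 16818 = -16298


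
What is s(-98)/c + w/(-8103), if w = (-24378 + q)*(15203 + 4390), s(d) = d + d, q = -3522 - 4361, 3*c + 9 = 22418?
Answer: 4721498319531/60526709 ≈ 78007.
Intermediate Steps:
c = 22409/3 (c = -3 + (⅓)*22418 = -3 + 22418/3 = 22409/3 ≈ 7469.7)
q = -7883
s(d) = 2*d
w = -632089773 (w = (-24378 - 7883)*(15203 + 4390) = -32261*19593 = -632089773)
s(-98)/c + w/(-8103) = (2*(-98))/(22409/3) - 632089773/(-8103) = -196*3/22409 - 632089773*(-1/8103) = -588/22409 + 210696591/2701 = 4721498319531/60526709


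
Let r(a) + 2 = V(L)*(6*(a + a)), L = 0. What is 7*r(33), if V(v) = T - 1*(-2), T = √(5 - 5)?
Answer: 5530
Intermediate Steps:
T = 0 (T = √0 = 0)
V(v) = 2 (V(v) = 0 - 1*(-2) = 0 + 2 = 2)
r(a) = -2 + 24*a (r(a) = -2 + 2*(6*(a + a)) = -2 + 2*(6*(2*a)) = -2 + 2*(12*a) = -2 + 24*a)
7*r(33) = 7*(-2 + 24*33) = 7*(-2 + 792) = 7*790 = 5530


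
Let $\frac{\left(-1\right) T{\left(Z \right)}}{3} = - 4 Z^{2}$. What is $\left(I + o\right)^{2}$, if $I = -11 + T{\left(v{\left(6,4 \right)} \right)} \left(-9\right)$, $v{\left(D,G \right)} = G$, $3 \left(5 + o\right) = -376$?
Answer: $\frac{31449664}{9} \approx 3.4944 \cdot 10^{6}$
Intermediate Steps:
$o = - \frac{391}{3}$ ($o = -5 + \frac{1}{3} \left(-376\right) = -5 - \frac{376}{3} = - \frac{391}{3} \approx -130.33$)
$T{\left(Z \right)} = 12 Z^{2}$ ($T{\left(Z \right)} = - 3 \left(- 4 Z^{2}\right) = 12 Z^{2}$)
$I = -1739$ ($I = -11 + 12 \cdot 4^{2} \left(-9\right) = -11 + 12 \cdot 16 \left(-9\right) = -11 + 192 \left(-9\right) = -11 - 1728 = -1739$)
$\left(I + o\right)^{2} = \left(-1739 - \frac{391}{3}\right)^{2} = \left(- \frac{5608}{3}\right)^{2} = \frac{31449664}{9}$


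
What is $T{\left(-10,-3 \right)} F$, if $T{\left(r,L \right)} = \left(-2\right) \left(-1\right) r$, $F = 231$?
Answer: $-4620$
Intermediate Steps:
$T{\left(r,L \right)} = 2 r$
$T{\left(-10,-3 \right)} F = 2 \left(-10\right) 231 = \left(-20\right) 231 = -4620$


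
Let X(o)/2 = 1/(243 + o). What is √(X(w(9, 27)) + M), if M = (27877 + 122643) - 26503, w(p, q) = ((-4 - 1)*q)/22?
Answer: √374180273349/1737 ≈ 352.16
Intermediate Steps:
w(p, q) = -5*q/22 (w(p, q) = -5*q*(1/22) = -5*q/22)
M = 124017 (M = 150520 - 26503 = 124017)
X(o) = 2/(243 + o)
√(X(w(9, 27)) + M) = √(2/(243 - 5/22*27) + 124017) = √(2/(243 - 135/22) + 124017) = √(2/(5211/22) + 124017) = √(2*(22/5211) + 124017) = √(44/5211 + 124017) = √(646252631/5211) = √374180273349/1737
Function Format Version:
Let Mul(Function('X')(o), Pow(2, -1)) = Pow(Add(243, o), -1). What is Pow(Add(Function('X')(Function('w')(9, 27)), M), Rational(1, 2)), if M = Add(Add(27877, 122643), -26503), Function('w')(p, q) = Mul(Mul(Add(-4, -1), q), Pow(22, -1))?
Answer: Mul(Rational(1, 1737), Pow(374180273349, Rational(1, 2))) ≈ 352.16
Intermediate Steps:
Function('w')(p, q) = Mul(Rational(-5, 22), q) (Function('w')(p, q) = Mul(Mul(-5, q), Rational(1, 22)) = Mul(Rational(-5, 22), q))
M = 124017 (M = Add(150520, -26503) = 124017)
Function('X')(o) = Mul(2, Pow(Add(243, o), -1))
Pow(Add(Function('X')(Function('w')(9, 27)), M), Rational(1, 2)) = Pow(Add(Mul(2, Pow(Add(243, Mul(Rational(-5, 22), 27)), -1)), 124017), Rational(1, 2)) = Pow(Add(Mul(2, Pow(Add(243, Rational(-135, 22)), -1)), 124017), Rational(1, 2)) = Pow(Add(Mul(2, Pow(Rational(5211, 22), -1)), 124017), Rational(1, 2)) = Pow(Add(Mul(2, Rational(22, 5211)), 124017), Rational(1, 2)) = Pow(Add(Rational(44, 5211), 124017), Rational(1, 2)) = Pow(Rational(646252631, 5211), Rational(1, 2)) = Mul(Rational(1, 1737), Pow(374180273349, Rational(1, 2)))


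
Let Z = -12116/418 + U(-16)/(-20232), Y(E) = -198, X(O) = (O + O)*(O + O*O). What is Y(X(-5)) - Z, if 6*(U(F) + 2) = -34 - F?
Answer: -714676213/4228488 ≈ -169.01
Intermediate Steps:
X(O) = 2*O*(O + O**2) (X(O) = (2*O)*(O + O**2) = 2*O*(O + O**2))
U(F) = -23/3 - F/6 (U(F) = -2 + (-34 - F)/6 = -2 + (-17/3 - F/6) = -23/3 - F/6)
Z = -122564411/4228488 (Z = -12116/418 + (-23/3 - 1/6*(-16))/(-20232) = -12116*1/418 + (-23/3 + 8/3)*(-1/20232) = -6058/209 - 5*(-1/20232) = -6058/209 + 5/20232 = -122564411/4228488 ≈ -28.985)
Y(X(-5)) - Z = -198 - 1*(-122564411/4228488) = -198 + 122564411/4228488 = -714676213/4228488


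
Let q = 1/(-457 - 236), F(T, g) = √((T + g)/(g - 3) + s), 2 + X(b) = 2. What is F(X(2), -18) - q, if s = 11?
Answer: 1/693 + √581/7 ≈ 3.4449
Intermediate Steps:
X(b) = 0 (X(b) = -2 + 2 = 0)
F(T, g) = √(11 + (T + g)/(-3 + g)) (F(T, g) = √((T + g)/(g - 3) + 11) = √((T + g)/(-3 + g) + 11) = √(11 + (T + g)/(-3 + g)))
q = -1/693 (q = 1/(-693) = -1/693 ≈ -0.0014430)
F(X(2), -18) - q = √((-33 + 0 + 12*(-18))/(-3 - 18)) - 1*(-1/693) = √((-33 + 0 - 216)/(-21)) + 1/693 = √(-1/21*(-249)) + 1/693 = √(83/7) + 1/693 = √581/7 + 1/693 = 1/693 + √581/7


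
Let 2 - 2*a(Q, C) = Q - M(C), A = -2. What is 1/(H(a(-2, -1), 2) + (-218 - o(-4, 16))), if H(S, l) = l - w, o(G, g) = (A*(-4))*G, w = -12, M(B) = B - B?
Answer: -1/172 ≈ -0.0058140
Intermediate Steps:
M(B) = 0
o(G, g) = 8*G (o(G, g) = (-2*(-4))*G = 8*G)
a(Q, C) = 1 - Q/2 (a(Q, C) = 1 - (Q - 1*0)/2 = 1 - (Q + 0)/2 = 1 - Q/2)
H(S, l) = 12 + l (H(S, l) = l - 1*(-12) = l + 12 = 12 + l)
1/(H(a(-2, -1), 2) + (-218 - o(-4, 16))) = 1/((12 + 2) + (-218 - 8*(-4))) = 1/(14 + (-218 - 1*(-32))) = 1/(14 + (-218 + 32)) = 1/(14 - 186) = 1/(-172) = -1/172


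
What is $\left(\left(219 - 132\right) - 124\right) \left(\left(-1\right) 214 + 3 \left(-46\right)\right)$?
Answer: $13024$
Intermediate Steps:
$\left(\left(219 - 132\right) - 124\right) \left(\left(-1\right) 214 + 3 \left(-46\right)\right) = \left(\left(219 - 132\right) - 124\right) \left(-214 - 138\right) = \left(87 - 124\right) \left(-352\right) = \left(-37\right) \left(-352\right) = 13024$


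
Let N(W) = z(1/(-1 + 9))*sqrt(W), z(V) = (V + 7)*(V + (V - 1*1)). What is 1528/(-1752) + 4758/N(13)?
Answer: -191/219 - 3904*sqrt(13)/57 ≈ -247.82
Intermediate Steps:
z(V) = (-1 + 2*V)*(7 + V) (z(V) = (7 + V)*(V + (V - 1)) = (7 + V)*(V + (-1 + V)) = (7 + V)*(-1 + 2*V) = (-1 + 2*V)*(7 + V))
N(W) = -171*sqrt(W)/32 (N(W) = (-7 + 2*(1/(-1 + 9))**2 + 13/(-1 + 9))*sqrt(W) = (-7 + 2*(1/8)**2 + 13/8)*sqrt(W) = (-7 + 2*(1/8)**2 + 13*(1/8))*sqrt(W) = (-7 + 2*(1/64) + 13/8)*sqrt(W) = (-7 + 1/32 + 13/8)*sqrt(W) = -171*sqrt(W)/32)
1528/(-1752) + 4758/N(13) = 1528/(-1752) + 4758/((-171*sqrt(13)/32)) = 1528*(-1/1752) + 4758*(-32*sqrt(13)/2223) = -191/219 - 3904*sqrt(13)/57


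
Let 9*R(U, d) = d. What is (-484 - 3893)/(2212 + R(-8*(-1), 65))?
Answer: -39393/19973 ≈ -1.9723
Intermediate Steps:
R(U, d) = d/9
(-484 - 3893)/(2212 + R(-8*(-1), 65)) = (-484 - 3893)/(2212 + (⅑)*65) = -4377/(2212 + 65/9) = -4377/19973/9 = -4377*9/19973 = -39393/19973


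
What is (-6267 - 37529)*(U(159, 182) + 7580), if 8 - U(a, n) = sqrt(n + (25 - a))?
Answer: -332324048 + 175184*sqrt(3) ≈ -3.3202e+8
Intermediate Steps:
U(a, n) = 8 - sqrt(25 + n - a) (U(a, n) = 8 - sqrt(n + (25 - a)) = 8 - sqrt(25 + n - a))
(-6267 - 37529)*(U(159, 182) + 7580) = (-6267 - 37529)*((8 - sqrt(25 + 182 - 1*159)) + 7580) = -43796*((8 - sqrt(25 + 182 - 159)) + 7580) = -43796*((8 - sqrt(48)) + 7580) = -43796*((8 - 4*sqrt(3)) + 7580) = -43796*(7588 - 4*sqrt(3)) = -332324048 + 175184*sqrt(3)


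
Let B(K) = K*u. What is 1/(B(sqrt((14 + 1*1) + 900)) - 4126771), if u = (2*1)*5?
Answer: -4126771/17030238794941 - 10*sqrt(915)/17030238794941 ≈ -2.4234e-7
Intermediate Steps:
u = 10 (u = 2*5 = 10)
B(K) = 10*K (B(K) = K*10 = 10*K)
1/(B(sqrt((14 + 1*1) + 900)) - 4126771) = 1/(10*sqrt((14 + 1*1) + 900) - 4126771) = 1/(10*sqrt((14 + 1) + 900) - 4126771) = 1/(10*sqrt(15 + 900) - 4126771) = 1/(10*sqrt(915) - 4126771) = 1/(-4126771 + 10*sqrt(915))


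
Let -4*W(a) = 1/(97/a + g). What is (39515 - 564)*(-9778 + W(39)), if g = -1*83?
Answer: -4783636228591/12560 ≈ -3.8086e+8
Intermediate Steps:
g = -83
W(a) = -1/(4*(-83 + 97/a)) (W(a) = -1/(4*(97/a - 83)) = -1/(4*(-83 + 97/a)))
(39515 - 564)*(-9778 + W(39)) = (39515 - 564)*(-9778 + (1/4)*39/(-97 + 83*39)) = 38951*(-9778 + (1/4)*39/(-97 + 3237)) = 38951*(-9778 + (1/4)*39/3140) = 38951*(-9778 + (1/4)*39*(1/3140)) = 38951*(-9778 + 39/12560) = 38951*(-122811641/12560) = -4783636228591/12560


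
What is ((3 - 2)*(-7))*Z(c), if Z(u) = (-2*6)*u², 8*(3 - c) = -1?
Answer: 13125/16 ≈ 820.31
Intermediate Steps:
c = 25/8 (c = 3 - ⅛*(-1) = 3 + ⅛ = 25/8 ≈ 3.1250)
Z(u) = -12*u²
((3 - 2)*(-7))*Z(c) = ((3 - 2)*(-7))*(-12*(25/8)²) = (1*(-7))*(-12*625/64) = -7*(-1875/16) = 13125/16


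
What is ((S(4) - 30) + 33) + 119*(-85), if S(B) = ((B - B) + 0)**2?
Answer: -10112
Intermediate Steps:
S(B) = 0 (S(B) = (0 + 0)**2 = 0**2 = 0)
((S(4) - 30) + 33) + 119*(-85) = ((0 - 30) + 33) + 119*(-85) = (-30 + 33) - 10115 = 3 - 10115 = -10112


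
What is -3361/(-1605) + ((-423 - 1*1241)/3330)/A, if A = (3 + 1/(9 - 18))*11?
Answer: 271531/130647 ≈ 2.0784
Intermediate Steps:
A = 286/9 (A = (3 + 1/(-9))*11 = (3 - ⅑)*11 = (26/9)*11 = 286/9 ≈ 31.778)
-3361/(-1605) + ((-423 - 1*1241)/3330)/A = -3361/(-1605) + ((-423 - 1*1241)/3330)/(286/9) = -3361*(-1/1605) + ((-423 - 1241)*(1/3330))*(9/286) = 3361/1605 - 1664*1/3330*(9/286) = 3361/1605 - 832/1665*9/286 = 3361/1605 - 32/2035 = 271531/130647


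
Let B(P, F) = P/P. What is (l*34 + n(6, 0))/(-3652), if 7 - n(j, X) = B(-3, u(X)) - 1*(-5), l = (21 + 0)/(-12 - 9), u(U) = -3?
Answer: 3/332 ≈ 0.0090361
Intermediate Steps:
B(P, F) = 1
l = -1 (l = 21/(-21) = 21*(-1/21) = -1)
n(j, X) = 1 (n(j, X) = 7 - (1 - 1*(-5)) = 7 - (1 + 5) = 7 - 1*6 = 7 - 6 = 1)
(l*34 + n(6, 0))/(-3652) = (-1*34 + 1)/(-3652) = (-34 + 1)*(-1/3652) = -33*(-1/3652) = 3/332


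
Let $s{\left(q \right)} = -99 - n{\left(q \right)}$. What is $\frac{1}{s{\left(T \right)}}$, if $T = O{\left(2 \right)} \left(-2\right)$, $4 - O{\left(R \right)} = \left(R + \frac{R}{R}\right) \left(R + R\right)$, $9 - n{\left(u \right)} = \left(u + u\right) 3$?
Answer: $- \frac{1}{12} \approx -0.083333$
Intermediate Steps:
$n{\left(u \right)} = 9 - 6 u$ ($n{\left(u \right)} = 9 - \left(u + u\right) 3 = 9 - 2 u 3 = 9 - 6 u$)
$O{\left(R \right)} = 4 - 2 R \left(1 + R\right)$ ($O{\left(R \right)} = 4 - \left(R + \frac{R}{R}\right) \left(R + R\right) = 4 - \left(R + 1\right) 2 R = 4 - \left(1 + R\right) 2 R = 4 - 2 R \left(1 + R\right)$)
$T = 16$ ($T = \left(4 - 4 - 2 \cdot 2^{2}\right) \left(-2\right) = \left(4 - 4 - 8\right) \left(-2\right) = \left(-8\right) \left(-2\right) = 16$)
$s{\left(q \right)} = -108 + 6 q$ ($s{\left(q \right)} = -99 - \left(9 - 6 q\right) = -99 + \left(-9 + 6 q\right) = -108 + 6 q$)
$\frac{1}{s{\left(T \right)}} = \frac{1}{-108 + 6 \cdot 16} = \frac{1}{-108 + 96} = \frac{1}{-12} = - \frac{1}{12}$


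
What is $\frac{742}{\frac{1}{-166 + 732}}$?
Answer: $419972$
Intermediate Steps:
$\frac{742}{\frac{1}{-166 + 732}} = \frac{742}{\frac{1}{566}} = 742 \frac{1}{\frac{1}{566}} = 742 \cdot 566 = 419972$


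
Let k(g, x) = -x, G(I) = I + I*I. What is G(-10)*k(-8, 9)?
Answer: -810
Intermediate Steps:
G(I) = I + I²
G(-10)*k(-8, 9) = (-10*(1 - 10))*(-1*9) = -10*(-9)*(-9) = 90*(-9) = -810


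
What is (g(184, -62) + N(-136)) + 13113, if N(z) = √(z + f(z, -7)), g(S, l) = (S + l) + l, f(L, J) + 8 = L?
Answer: 13173 + 2*I*√70 ≈ 13173.0 + 16.733*I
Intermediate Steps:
f(L, J) = -8 + L
g(S, l) = S + 2*l
N(z) = √(-8 + 2*z) (N(z) = √(z + (-8 + z)) = √(-8 + 2*z))
(g(184, -62) + N(-136)) + 13113 = ((184 + 2*(-62)) + √(-8 + 2*(-136))) + 13113 = ((184 - 124) + √(-8 - 272)) + 13113 = (60 + √(-280)) + 13113 = (60 + 2*I*√70) + 13113 = 13173 + 2*I*√70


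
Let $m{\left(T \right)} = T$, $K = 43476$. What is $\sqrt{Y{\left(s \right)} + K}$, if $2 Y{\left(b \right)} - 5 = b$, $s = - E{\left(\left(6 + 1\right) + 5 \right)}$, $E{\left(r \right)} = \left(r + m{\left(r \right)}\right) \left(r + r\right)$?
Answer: $\frac{\sqrt{172762}}{2} \approx 207.82$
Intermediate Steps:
$E{\left(r \right)} = 4 r^{2}$ ($E{\left(r \right)} = \left(r + r\right) \left(r + r\right) = 2 r 2 r = 4 r^{2}$)
$s = -576$ ($s = - 4 \left(\left(6 + 1\right) + 5\right)^{2} = - 4 \left(7 + 5\right)^{2} = - 4 \cdot 12^{2} = - 4 \cdot 144 = \left(-1\right) 576 = -576$)
$Y{\left(b \right)} = \frac{5}{2} + \frac{b}{2}$
$\sqrt{Y{\left(s \right)} + K} = \sqrt{\left(\frac{5}{2} + \frac{1}{2} \left(-576\right)\right) + 43476} = \sqrt{\left(\frac{5}{2} - 288\right) + 43476} = \sqrt{- \frac{571}{2} + 43476} = \sqrt{\frac{86381}{2}} = \frac{\sqrt{172762}}{2}$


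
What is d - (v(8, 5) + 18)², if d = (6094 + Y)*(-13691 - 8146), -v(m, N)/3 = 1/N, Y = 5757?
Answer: -6469764744/25 ≈ -2.5879e+8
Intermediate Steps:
v(m, N) = -3/N
d = -258790287 (d = (6094 + 5757)*(-13691 - 8146) = 11851*(-21837) = -258790287)
d - (v(8, 5) + 18)² = -258790287 - (-3/5 + 18)² = -258790287 - (-3*⅕ + 18)² = -258790287 - (-⅗ + 18)² = -258790287 - (87/5)² = -258790287 - 1*7569/25 = -258790287 - 7569/25 = -6469764744/25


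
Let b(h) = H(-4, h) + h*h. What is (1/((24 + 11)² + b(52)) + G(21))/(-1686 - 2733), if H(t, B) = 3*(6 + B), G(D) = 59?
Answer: -242078/18131157 ≈ -0.013351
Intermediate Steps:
H(t, B) = 18 + 3*B
b(h) = 18 + h² + 3*h (b(h) = (18 + 3*h) + h*h = (18 + 3*h) + h² = 18 + h² + 3*h)
(1/((24 + 11)² + b(52)) + G(21))/(-1686 - 2733) = (1/((24 + 11)² + (18 + 52² + 3*52)) + 59)/(-1686 - 2733) = (1/(35² + (18 + 2704 + 156)) + 59)/(-4419) = (1/(1225 + 2878) + 59)*(-1/4419) = (1/4103 + 59)*(-1/4419) = (242078/4103)*(-1/4419) = -242078/18131157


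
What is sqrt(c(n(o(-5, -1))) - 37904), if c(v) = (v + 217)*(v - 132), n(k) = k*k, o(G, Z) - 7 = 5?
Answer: 2*I*sqrt(8393) ≈ 183.23*I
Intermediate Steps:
o(G, Z) = 12 (o(G, Z) = 7 + 5 = 12)
n(k) = k**2
c(v) = (-132 + v)*(217 + v) (c(v) = (217 + v)*(-132 + v) = (-132 + v)*(217 + v))
sqrt(c(n(o(-5, -1))) - 37904) = sqrt((-28644 + (12**2)**2 + 85*12**2) - 37904) = sqrt((-28644 + 144**2 + 85*144) - 37904) = sqrt((-28644 + 20736 + 12240) - 37904) = sqrt(4332 - 37904) = sqrt(-33572) = 2*I*sqrt(8393)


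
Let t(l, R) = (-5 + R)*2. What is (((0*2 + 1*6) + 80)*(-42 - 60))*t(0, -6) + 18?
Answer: 193002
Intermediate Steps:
t(l, R) = -10 + 2*R
(((0*2 + 1*6) + 80)*(-42 - 60))*t(0, -6) + 18 = (((0*2 + 1*6) + 80)*(-42 - 60))*(-10 + 2*(-6)) + 18 = (((0 + 6) + 80)*(-102))*(-10 - 12) + 18 = ((6 + 80)*(-102))*(-22) + 18 = (86*(-102))*(-22) + 18 = -8772*(-22) + 18 = 192984 + 18 = 193002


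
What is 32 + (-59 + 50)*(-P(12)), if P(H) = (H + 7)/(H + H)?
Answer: 313/8 ≈ 39.125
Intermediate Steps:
P(H) = (7 + H)/(2*H) (P(H) = (7 + H)/((2*H)) = (7 + H)*(1/(2*H)) = (7 + H)/(2*H))
32 + (-59 + 50)*(-P(12)) = 32 + (-59 + 50)*(-(7 + 12)/(2*12)) = 32 - (-9)*(½)*(1/12)*19 = 32 - (-9)*19/24 = 32 - 9*(-19/24) = 32 + 57/8 = 313/8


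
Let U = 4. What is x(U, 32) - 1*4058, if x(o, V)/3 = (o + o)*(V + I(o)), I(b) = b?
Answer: -3194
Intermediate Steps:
x(o, V) = 6*o*(V + o) (x(o, V) = 3*((o + o)*(V + o)) = 3*((2*o)*(V + o)) = 3*(2*o*(V + o)) = 6*o*(V + o))
x(U, 32) - 1*4058 = 6*4*(32 + 4) - 1*4058 = 6*4*36 - 4058 = 864 - 4058 = -3194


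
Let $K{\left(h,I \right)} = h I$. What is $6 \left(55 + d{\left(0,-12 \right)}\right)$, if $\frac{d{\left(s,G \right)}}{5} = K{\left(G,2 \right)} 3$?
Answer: $-1830$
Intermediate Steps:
$K{\left(h,I \right)} = I h$
$d{\left(s,G \right)} = 30 G$ ($d{\left(s,G \right)} = 5 \cdot 2 G 3 = 5 \cdot 6 G = 30 G$)
$6 \left(55 + d{\left(0,-12 \right)}\right) = 6 \left(55 + 30 \left(-12\right)\right) = 6 \left(55 - 360\right) = 6 \left(-305\right) = -1830$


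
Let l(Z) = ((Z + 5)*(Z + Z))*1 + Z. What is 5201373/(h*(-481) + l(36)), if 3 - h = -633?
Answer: -1733791/100976 ≈ -17.170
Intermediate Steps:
h = 636 (h = 3 - 1*(-633) = 3 + 633 = 636)
l(Z) = Z + 2*Z*(5 + Z) (l(Z) = ((5 + Z)*(2*Z))*1 + Z = (2*Z*(5 + Z))*1 + Z = 2*Z*(5 + Z) + Z = Z + 2*Z*(5 + Z))
5201373/(h*(-481) + l(36)) = 5201373/(636*(-481) + 36*(11 + 2*36)) = 5201373/(-305916 + 36*(11 + 72)) = 5201373/(-305916 + 36*83) = 5201373/(-305916 + 2988) = 5201373/(-302928) = 5201373*(-1/302928) = -1733791/100976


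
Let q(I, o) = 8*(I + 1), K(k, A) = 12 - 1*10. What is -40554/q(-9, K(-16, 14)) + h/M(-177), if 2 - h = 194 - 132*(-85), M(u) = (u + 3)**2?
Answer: 17042813/26912 ≈ 633.28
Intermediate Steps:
K(k, A) = 2 (K(k, A) = 12 - 10 = 2)
q(I, o) = 8 + 8*I (q(I, o) = 8*(1 + I) = 8 + 8*I)
M(u) = (3 + u)**2
h = -11412 (h = 2 - (194 - 132*(-85)) = 2 - (194 + 11220) = 2 - 1*11414 = 2 - 11414 = -11412)
-40554/q(-9, K(-16, 14)) + h/M(-177) = -40554/(8 + 8*(-9)) - 11412/(3 - 177)**2 = -40554/(8 - 72) - 11412/((-174)**2) = -40554/(-64) - 11412/30276 = -40554*(-1/64) - 11412*1/30276 = 20277/32 - 317/841 = 17042813/26912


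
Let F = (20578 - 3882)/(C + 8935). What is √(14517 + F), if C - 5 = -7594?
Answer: √6580788497/673 ≈ 120.54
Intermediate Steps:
C = -7589 (C = 5 - 7594 = -7589)
F = 8348/673 (F = (20578 - 3882)/(-7589 + 8935) = 16696/1346 = 16696*(1/1346) = 8348/673 ≈ 12.404)
√(14517 + F) = √(14517 + 8348/673) = √(9778289/673) = √6580788497/673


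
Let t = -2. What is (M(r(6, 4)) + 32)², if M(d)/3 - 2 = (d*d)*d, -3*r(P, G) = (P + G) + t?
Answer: 28900/81 ≈ 356.79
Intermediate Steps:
r(P, G) = ⅔ - G/3 - P/3 (r(P, G) = -((P + G) - 2)/3 = -((G + P) - 2)/3 = -(-2 + G + P)/3 = ⅔ - G/3 - P/3)
M(d) = 6 + 3*d³ (M(d) = 6 + 3*((d*d)*d) = 6 + 3*(d²*d) = 6 + 3*d³)
(M(r(6, 4)) + 32)² = ((6 + 3*(⅔ - ⅓*4 - ⅓*6)³) + 32)² = ((6 + 3*(⅔ - 4/3 - 2)³) + 32)² = ((6 + 3*(-8/3)³) + 32)² = ((6 + 3*(-512/27)) + 32)² = ((6 - 512/9) + 32)² = (-458/9 + 32)² = (-170/9)² = 28900/81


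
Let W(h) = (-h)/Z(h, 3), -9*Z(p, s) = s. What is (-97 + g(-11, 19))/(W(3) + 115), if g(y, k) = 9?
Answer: -22/31 ≈ -0.70968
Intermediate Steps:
Z(p, s) = -s/9
W(h) = 3*h (W(h) = (-h)/((-⅑*3)) = (-h)/(-⅓) = -h*(-3) = 3*h)
(-97 + g(-11, 19))/(W(3) + 115) = (-97 + 9)/(3*3 + 115) = -88/(9 + 115) = -88/124 = -88*1/124 = -22/31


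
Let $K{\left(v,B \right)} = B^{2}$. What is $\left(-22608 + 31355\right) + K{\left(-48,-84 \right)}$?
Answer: $15803$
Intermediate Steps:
$\left(-22608 + 31355\right) + K{\left(-48,-84 \right)} = \left(-22608 + 31355\right) + \left(-84\right)^{2} = 8747 + 7056 = 15803$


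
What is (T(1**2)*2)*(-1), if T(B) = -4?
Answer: 8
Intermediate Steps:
(T(1**2)*2)*(-1) = -4*2*(-1) = -8*(-1) = 8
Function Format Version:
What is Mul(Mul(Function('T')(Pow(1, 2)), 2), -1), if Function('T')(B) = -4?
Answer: 8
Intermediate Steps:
Mul(Mul(Function('T')(Pow(1, 2)), 2), -1) = Mul(Mul(-4, 2), -1) = Mul(-8, -1) = 8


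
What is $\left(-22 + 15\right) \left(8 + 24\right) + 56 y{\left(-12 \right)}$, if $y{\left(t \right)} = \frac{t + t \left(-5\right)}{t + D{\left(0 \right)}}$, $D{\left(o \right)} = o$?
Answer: $-448$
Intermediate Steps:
$y{\left(t \right)} = -4$ ($y{\left(t \right)} = \frac{t + t \left(-5\right)}{t + 0} = \frac{t - 5 t}{t} = \frac{\left(-4\right) t}{t} = -4$)
$\left(-22 + 15\right) \left(8 + 24\right) + 56 y{\left(-12 \right)} = \left(-22 + 15\right) \left(8 + 24\right) + 56 \left(-4\right) = \left(-7\right) 32 - 224 = -224 - 224 = -448$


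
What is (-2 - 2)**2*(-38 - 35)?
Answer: -1168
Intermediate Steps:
(-2 - 2)**2*(-38 - 35) = (-4)**2*(-73) = 16*(-73) = -1168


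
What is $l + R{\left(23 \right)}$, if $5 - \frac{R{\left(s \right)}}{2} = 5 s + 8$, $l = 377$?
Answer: $141$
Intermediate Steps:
$R{\left(s \right)} = -6 - 10 s$ ($R{\left(s \right)} = 10 - 2 \left(5 s + 8\right) = 10 - 2 \left(8 + 5 s\right) = 10 - \left(16 + 10 s\right) = -6 - 10 s$)
$l + R{\left(23 \right)} = 377 - 236 = 141$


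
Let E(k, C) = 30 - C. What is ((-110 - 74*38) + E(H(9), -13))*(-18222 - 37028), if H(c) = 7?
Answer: 159064750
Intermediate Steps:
((-110 - 74*38) + E(H(9), -13))*(-18222 - 37028) = ((-110 - 74*38) + (30 - 1*(-13)))*(-18222 - 37028) = ((-110 - 2812) + (30 + 13))*(-55250) = (-2922 + 43)*(-55250) = -2879*(-55250) = 159064750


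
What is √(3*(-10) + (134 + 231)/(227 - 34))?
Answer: 5*I*√41881/193 ≈ 5.3018*I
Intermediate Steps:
√(3*(-10) + (134 + 231)/(227 - 34)) = √(-30 + 365/193) = √(-5425/193) = 5*I*√41881/193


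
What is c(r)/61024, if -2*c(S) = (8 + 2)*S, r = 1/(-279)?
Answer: 5/17025696 ≈ 2.9367e-7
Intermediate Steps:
r = -1/279 ≈ -0.0035842
c(S) = -5*S (c(S) = -(8 + 2)*S/2 = -5*S)
c(r)/61024 = -5*(-1/279)/61024 = (5/279)*(1/61024) = 5/17025696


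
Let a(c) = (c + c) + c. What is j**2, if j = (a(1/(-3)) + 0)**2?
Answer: 1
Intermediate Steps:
a(c) = 3*c (a(c) = 2*c + c = 3*c)
j = 1 (j = (3/(-3) + 0)**2 = (3*(-1/3) + 0)**2 = (-1 + 0)**2 = (-1)**2 = 1)
j**2 = 1**2 = 1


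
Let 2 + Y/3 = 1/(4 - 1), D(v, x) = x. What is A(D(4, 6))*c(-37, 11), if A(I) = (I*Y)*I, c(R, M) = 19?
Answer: -3420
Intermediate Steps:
Y = -5 (Y = -6 + 3/(4 - 1) = -6 + 3/3 = -6 + 3*(1/3) = -6 + 1 = -5)
A(I) = -5*I**2 (A(I) = (I*(-5))*I = (-5*I)*I = -5*I**2)
A(D(4, 6))*c(-37, 11) = -5*6**2*19 = -5*36*19 = -180*19 = -3420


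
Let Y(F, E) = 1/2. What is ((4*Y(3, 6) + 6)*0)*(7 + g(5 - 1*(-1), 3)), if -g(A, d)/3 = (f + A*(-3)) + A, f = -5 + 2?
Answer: 0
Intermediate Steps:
f = -3
g(A, d) = 9 + 6*A (g(A, d) = -3*((-3 + A*(-3)) + A) = -3*((-3 - 3*A) + A) = -3*(-3 - 2*A) = 9 + 6*A)
Y(F, E) = ½
((4*Y(3, 6) + 6)*0)*(7 + g(5 - 1*(-1), 3)) = ((4*(½) + 6)*0)*(7 + (9 + 6*(5 - 1*(-1)))) = ((2 + 6)*0)*(7 + (9 + 6*(5 + 1))) = (8*0)*(7 + (9 + 6*6)) = 0*(7 + (9 + 36)) = 0*(7 + 45) = 0*52 = 0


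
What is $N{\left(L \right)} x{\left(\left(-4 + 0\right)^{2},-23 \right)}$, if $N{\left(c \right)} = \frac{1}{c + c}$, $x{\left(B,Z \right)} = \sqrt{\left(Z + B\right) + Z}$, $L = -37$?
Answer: $- \frac{i \sqrt{30}}{74} \approx - 0.074017 i$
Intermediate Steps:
$x{\left(B,Z \right)} = \sqrt{B + 2 Z}$ ($x{\left(B,Z \right)} = \sqrt{\left(B + Z\right) + Z} = \sqrt{B + 2 Z}$)
$N{\left(c \right)} = \frac{1}{2 c}$
$N{\left(L \right)} x{\left(\left(-4 + 0\right)^{2},-23 \right)} = \frac{1}{2 \left(-37\right)} \sqrt{\left(-4 + 0\right)^{2} + 2 \left(-23\right)} = \frac{1}{2} \left(- \frac{1}{37}\right) \sqrt{\left(-4\right)^{2} - 46} = - \frac{\sqrt{16 - 46}}{74} = - \frac{\sqrt{-30}}{74} = - \frac{i \sqrt{30}}{74}$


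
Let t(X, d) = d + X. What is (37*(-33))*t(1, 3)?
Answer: -4884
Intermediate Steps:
t(X, d) = X + d
(37*(-33))*t(1, 3) = (37*(-33))*(1 + 3) = -1221*4 = -4884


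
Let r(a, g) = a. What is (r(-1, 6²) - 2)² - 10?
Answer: -1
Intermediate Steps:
(r(-1, 6²) - 2)² - 10 = (-1 - 2)² - 10 = (-3)² - 10 = 9 - 10 = -1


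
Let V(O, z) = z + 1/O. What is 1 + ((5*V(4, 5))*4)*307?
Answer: 32236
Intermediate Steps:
V(O, z) = z + 1/O
1 + ((5*V(4, 5))*4)*307 = 1 + ((5*(5 + 1/4))*4)*307 = 1 + ((5*(5 + ¼))*4)*307 = 1 + ((5*(21/4))*4)*307 = 1 + ((105/4)*4)*307 = 1 + 105*307 = 1 + 32235 = 32236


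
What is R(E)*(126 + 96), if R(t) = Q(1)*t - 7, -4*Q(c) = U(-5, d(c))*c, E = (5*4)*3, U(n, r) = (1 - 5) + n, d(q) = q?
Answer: 28416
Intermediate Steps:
U(n, r) = -4 + n
E = 60 (E = 20*3 = 60)
Q(c) = 9*c/4 (Q(c) = -(-4 - 5)*c/4 = -(-9)*c/4 = 9*c/4)
R(t) = -7 + 9*t/4 (R(t) = ((9/4)*1)*t - 7 = 9*t/4 - 7 = -7 + 9*t/4)
R(E)*(126 + 96) = (-7 + (9/4)*60)*(126 + 96) = (-7 + 135)*222 = 128*222 = 28416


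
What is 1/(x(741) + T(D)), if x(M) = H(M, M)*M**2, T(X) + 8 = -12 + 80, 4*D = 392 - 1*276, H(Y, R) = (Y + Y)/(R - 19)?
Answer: 1/1127121 ≈ 8.8722e-7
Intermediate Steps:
H(Y, R) = 2*Y/(-19 + R) (H(Y, R) = (2*Y)/(-19 + R) = 2*Y/(-19 + R))
D = 29 (D = (392 - 1*276)/4 = (392 - 276)/4 = (1/4)*116 = 29)
T(X) = 60 (T(X) = -8 + (-12 + 80) = -8 + 68 = 60)
x(M) = 2*M**3/(-19 + M) (x(M) = (2*M/(-19 + M))*M**2 = 2*M**3/(-19 + M))
1/(x(741) + T(D)) = 1/(2*741**3/(-19 + 741) + 60) = 1/(2*406869021/722 + 60) = 1/(2*406869021*(1/722) + 60) = 1/(1127061 + 60) = 1/1127121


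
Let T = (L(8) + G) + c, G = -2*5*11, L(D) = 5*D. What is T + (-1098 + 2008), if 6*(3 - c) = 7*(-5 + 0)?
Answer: 5093/6 ≈ 848.83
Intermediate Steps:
G = -110 (G = -10*11 = -110)
c = 53/6 (c = 3 - 7*(-5 + 0)/6 = 3 - 7*(-5)/6 = 3 - 1/6*(-35) = 3 + 35/6 = 53/6 ≈ 8.8333)
T = -367/6 (T = (5*8 - 110) + 53/6 = (40 - 110) + 53/6 = -70 + 53/6 = -367/6 ≈ -61.167)
T + (-1098 + 2008) = -367/6 + (-1098 + 2008) = -367/6 + 910 = 5093/6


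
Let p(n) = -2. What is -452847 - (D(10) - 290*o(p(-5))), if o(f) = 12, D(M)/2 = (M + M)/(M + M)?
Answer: -449369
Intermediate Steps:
D(M) = 2 (D(M) = 2*((M + M)/(M + M)) = 2*((2*M)/((2*M))) = 2*((2*M)*(1/(2*M))) = 2*1 = 2)
-452847 - (D(10) - 290*o(p(-5))) = -452847 - (2 - 290*12) = -452847 - (2 - 3480) = -452847 - 1*(-3478) = -452847 + 3478 = -449369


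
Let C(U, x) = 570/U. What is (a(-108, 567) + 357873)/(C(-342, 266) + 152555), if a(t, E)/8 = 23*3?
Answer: 215055/91532 ≈ 2.3495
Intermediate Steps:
a(t, E) = 552 (a(t, E) = 8*(23*3) = 8*69 = 552)
(a(-108, 567) + 357873)/(C(-342, 266) + 152555) = (552 + 357873)/(570/(-342) + 152555) = 358425/(570*(-1/342) + 152555) = 358425/(-5/3 + 152555) = 358425/(457660/3) = 358425*(3/457660) = 215055/91532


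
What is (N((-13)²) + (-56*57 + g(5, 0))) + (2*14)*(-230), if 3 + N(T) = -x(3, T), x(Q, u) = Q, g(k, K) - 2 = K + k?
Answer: -9631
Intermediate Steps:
g(k, K) = 2 + K + k (g(k, K) = 2 + (K + k) = 2 + K + k)
N(T) = -6 (N(T) = -3 - 1*3 = -3 - 3 = -6)
(N((-13)²) + (-56*57 + g(5, 0))) + (2*14)*(-230) = (-6 + (-56*57 + (2 + 0 + 5))) + (2*14)*(-230) = (-6 + (-3192 + 7)) + 28*(-230) = (-6 - 3185) - 6440 = -3191 - 6440 = -9631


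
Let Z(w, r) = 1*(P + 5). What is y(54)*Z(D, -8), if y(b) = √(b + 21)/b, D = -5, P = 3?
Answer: 20*√3/27 ≈ 1.2830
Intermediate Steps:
Z(w, r) = 8 (Z(w, r) = 1*(3 + 5) = 1*8 = 8)
y(b) = √(21 + b)/b
y(54)*Z(D, -8) = (√(21 + 54)/54)*8 = (√75/54)*8 = ((5*√3)/54)*8 = (5*√3/54)*8 = 20*√3/27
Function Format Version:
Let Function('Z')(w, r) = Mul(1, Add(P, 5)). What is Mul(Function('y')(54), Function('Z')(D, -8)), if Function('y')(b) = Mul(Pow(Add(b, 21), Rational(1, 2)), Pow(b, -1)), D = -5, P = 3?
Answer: Mul(Rational(20, 27), Pow(3, Rational(1, 2))) ≈ 1.2830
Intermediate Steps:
Function('Z')(w, r) = 8 (Function('Z')(w, r) = Mul(1, Add(3, 5)) = Mul(1, 8) = 8)
Function('y')(b) = Mul(Pow(b, -1), Pow(Add(21, b), Rational(1, 2))) (Function('y')(b) = Mul(Pow(Add(21, b), Rational(1, 2)), Pow(b, -1)) = Mul(Pow(b, -1), Pow(Add(21, b), Rational(1, 2))))
Mul(Function('y')(54), Function('Z')(D, -8)) = Mul(Mul(Pow(54, -1), Pow(Add(21, 54), Rational(1, 2))), 8) = Mul(Mul(Rational(1, 54), Pow(75, Rational(1, 2))), 8) = Mul(Mul(Rational(1, 54), Mul(5, Pow(3, Rational(1, 2)))), 8) = Mul(Mul(Rational(5, 54), Pow(3, Rational(1, 2))), 8) = Mul(Rational(20, 27), Pow(3, Rational(1, 2)))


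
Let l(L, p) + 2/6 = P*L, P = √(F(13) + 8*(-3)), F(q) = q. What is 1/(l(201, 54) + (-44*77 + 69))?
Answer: -29874/103161463 - 1809*I*√11/103161463 ≈ -0.00028958 - 5.8159e-5*I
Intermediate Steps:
P = I*√11 (P = √(13 + 8*(-3)) = √(13 - 24) = √(-11) = I*√11 ≈ 3.3166*I)
l(L, p) = -⅓ + I*L*√11 (l(L, p) = -⅓ + (I*√11)*L = -⅓ + I*L*√11)
1/(l(201, 54) + (-44*77 + 69)) = 1/((-⅓ + I*201*√11) + (-44*77 + 69)) = 1/((-⅓ + 201*I*√11) + (-3388 + 69)) = 1/((-⅓ + 201*I*√11) - 3319) = 1/(-9958/3 + 201*I*√11)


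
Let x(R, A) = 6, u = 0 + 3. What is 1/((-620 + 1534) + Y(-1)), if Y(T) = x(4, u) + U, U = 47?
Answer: 1/967 ≈ 0.0010341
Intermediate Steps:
u = 3
Y(T) = 53 (Y(T) = 6 + 47 = 53)
1/((-620 + 1534) + Y(-1)) = 1/((-620 + 1534) + 53) = 1/(914 + 53) = 1/967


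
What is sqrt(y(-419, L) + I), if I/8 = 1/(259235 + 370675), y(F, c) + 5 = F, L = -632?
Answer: 2*I*sqrt(1168316088855)/104985 ≈ 20.591*I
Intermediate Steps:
y(F, c) = -5 + F
I = 4/314955 (I = 8/(259235 + 370675) = 8/629910 = 8*(1/629910) = 4/314955 ≈ 1.2700e-5)
sqrt(y(-419, L) + I) = sqrt((-5 - 419) + 4/314955) = sqrt(-424 + 4/314955) = sqrt(-133540916/314955) = 2*I*sqrt(1168316088855)/104985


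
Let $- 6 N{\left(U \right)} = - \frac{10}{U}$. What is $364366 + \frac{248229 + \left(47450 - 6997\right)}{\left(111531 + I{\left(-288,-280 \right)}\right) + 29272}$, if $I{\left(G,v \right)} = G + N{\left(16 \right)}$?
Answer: $\frac{2457562326086}{6744725} \approx 3.6437 \cdot 10^{5}$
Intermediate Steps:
$N{\left(U \right)} = \frac{5}{3 U}$ ($N{\left(U \right)} = - \frac{\left(-10\right) \frac{1}{U}}{6} = \frac{5}{3 U}$)
$I{\left(G,v \right)} = \frac{5}{48} + G$ ($I{\left(G,v \right)} = G + \frac{5}{3 \cdot 16} = G + \frac{5}{3} \cdot \frac{1}{16} = G + \frac{5}{48} = \frac{5}{48} + G$)
$364366 + \frac{248229 + \left(47450 - 6997\right)}{\left(111531 + I{\left(-288,-280 \right)}\right) + 29272} = 364366 + \frac{248229 + \left(47450 - 6997\right)}{\left(111531 + \left(\frac{5}{48} - 288\right)\right) + 29272} = 364366 + \frac{248229 + 40453}{\left(111531 - \frac{13819}{48}\right) + 29272} = 364366 + \frac{288682}{\frac{5339669}{48} + 29272} = 364366 + \frac{288682}{\frac{6744725}{48}} = 364366 + 288682 \cdot \frac{48}{6744725} = 364366 + \frac{13856736}{6744725} = \frac{2457562326086}{6744725}$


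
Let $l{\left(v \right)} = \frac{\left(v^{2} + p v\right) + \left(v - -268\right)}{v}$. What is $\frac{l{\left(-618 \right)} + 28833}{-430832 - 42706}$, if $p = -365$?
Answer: $- \frac{8605825}{146323242} \approx -0.058814$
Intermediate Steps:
$l{\left(v \right)} = \frac{268 + v^{2} - 364 v}{v}$ ($l{\left(v \right)} = \frac{\left(v^{2} - 365 v\right) + \left(v - -268\right)}{v} = \frac{\left(v^{2} - 365 v\right) + \left(v + 268\right)}{v} = \frac{\left(v^{2} - 365 v\right) + \left(268 + v\right)}{v} = \frac{268 + v^{2} - 364 v}{v}$)
$\frac{l{\left(-618 \right)} + 28833}{-430832 - 42706} = \frac{\left(-364 - 618 + \frac{268}{-618}\right) + 28833}{-430832 - 42706} = \frac{\left(-364 - 618 + 268 \left(- \frac{1}{618}\right)\right) + 28833}{-473538} = \left(\left(-364 - 618 - \frac{134}{309}\right) + 28833\right) \left(- \frac{1}{473538}\right) = \left(- \frac{303572}{309} + 28833\right) \left(- \frac{1}{473538}\right) = \frac{8605825}{309} \left(- \frac{1}{473538}\right) = - \frac{8605825}{146323242}$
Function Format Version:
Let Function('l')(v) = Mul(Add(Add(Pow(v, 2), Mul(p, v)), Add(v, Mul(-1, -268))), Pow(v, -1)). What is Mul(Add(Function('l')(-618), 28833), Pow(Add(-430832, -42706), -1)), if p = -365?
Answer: Rational(-8605825, 146323242) ≈ -0.058814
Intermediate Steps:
Function('l')(v) = Mul(Pow(v, -1), Add(268, Pow(v, 2), Mul(-364, v))) (Function('l')(v) = Mul(Add(Add(Pow(v, 2), Mul(-365, v)), Add(v, Mul(-1, -268))), Pow(v, -1)) = Mul(Add(Add(Pow(v, 2), Mul(-365, v)), Add(v, 268)), Pow(v, -1)) = Mul(Add(Add(Pow(v, 2), Mul(-365, v)), Add(268, v)), Pow(v, -1)) = Mul(Add(268, Pow(v, 2), Mul(-364, v)), Pow(v, -1)) = Mul(Pow(v, -1), Add(268, Pow(v, 2), Mul(-364, v))))
Mul(Add(Function('l')(-618), 28833), Pow(Add(-430832, -42706), -1)) = Mul(Add(Add(-364, -618, Mul(268, Pow(-618, -1))), 28833), Pow(Add(-430832, -42706), -1)) = Mul(Add(Add(-364, -618, Mul(268, Rational(-1, 618))), 28833), Pow(-473538, -1)) = Mul(Add(Add(-364, -618, Rational(-134, 309)), 28833), Rational(-1, 473538)) = Mul(Add(Rational(-303572, 309), 28833), Rational(-1, 473538)) = Mul(Rational(8605825, 309), Rational(-1, 473538)) = Rational(-8605825, 146323242)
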